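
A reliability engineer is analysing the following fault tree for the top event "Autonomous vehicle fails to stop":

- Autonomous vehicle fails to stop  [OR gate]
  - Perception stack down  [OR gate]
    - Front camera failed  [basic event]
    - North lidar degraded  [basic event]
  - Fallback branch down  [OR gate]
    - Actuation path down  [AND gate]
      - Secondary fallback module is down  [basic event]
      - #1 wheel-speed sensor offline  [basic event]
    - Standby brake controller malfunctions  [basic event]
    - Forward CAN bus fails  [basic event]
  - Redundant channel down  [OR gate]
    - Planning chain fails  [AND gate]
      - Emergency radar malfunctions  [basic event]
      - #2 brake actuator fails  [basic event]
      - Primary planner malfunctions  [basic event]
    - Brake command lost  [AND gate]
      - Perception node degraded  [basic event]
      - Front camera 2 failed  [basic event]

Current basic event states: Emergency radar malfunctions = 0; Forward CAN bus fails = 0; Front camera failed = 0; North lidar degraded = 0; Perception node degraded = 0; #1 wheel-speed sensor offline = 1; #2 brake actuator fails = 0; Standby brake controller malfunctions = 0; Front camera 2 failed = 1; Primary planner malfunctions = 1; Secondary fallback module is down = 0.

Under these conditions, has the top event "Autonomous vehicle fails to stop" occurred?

No

Perception stack down [OR]: Front camera failed=not, North lidar degraded=not → no input occurs → does not occur.
Actuation path down [AND]: Secondary fallback module is down=not, #1 wheel-speed sensor offline=occurs → not all inputs occur → does not occur.
Fallback branch down [OR]: Actuation path down=not, Standby brake controller malfunctions=not, Forward CAN bus fails=not → no input occurs → does not occur.
Planning chain fails [AND]: Emergency radar malfunctions=not, #2 brake actuator fails=not, Primary planner malfunctions=occurs → not all inputs occur → does not occur.
Brake command lost [AND]: Perception node degraded=not, Front camera 2 failed=occurs → not all inputs occur → does not occur.
Redundant channel down [OR]: Planning chain fails=not, Brake command lost=not → no input occurs → does not occur.
Autonomous vehicle fails to stop [OR]: Perception stack down=not, Fallback branch down=not, Redundant channel down=not → no input occurs → does not occur.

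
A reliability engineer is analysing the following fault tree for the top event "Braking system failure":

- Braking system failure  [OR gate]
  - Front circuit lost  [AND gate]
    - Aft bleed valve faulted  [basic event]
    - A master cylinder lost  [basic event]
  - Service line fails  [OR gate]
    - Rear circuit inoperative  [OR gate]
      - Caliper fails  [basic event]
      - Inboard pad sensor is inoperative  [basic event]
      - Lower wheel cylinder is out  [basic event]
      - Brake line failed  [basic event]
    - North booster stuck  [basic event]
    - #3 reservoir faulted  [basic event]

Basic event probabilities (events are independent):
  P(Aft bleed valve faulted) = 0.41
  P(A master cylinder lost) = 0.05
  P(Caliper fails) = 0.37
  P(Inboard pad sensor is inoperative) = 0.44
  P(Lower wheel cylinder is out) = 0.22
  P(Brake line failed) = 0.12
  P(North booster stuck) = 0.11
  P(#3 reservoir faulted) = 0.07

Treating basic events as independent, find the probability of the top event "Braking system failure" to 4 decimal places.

0.8037

P(Front circuit lost) [AND] = 0.41 × 0.05 = 0.020500
P(Rear circuit inoperative) [OR] = 1 − (1−0.37) × (1−0.44) × (1−0.22) × (1−0.12) = 0.757838
P(Service line fails) [OR] = 1 − (1−0.757838) × (1−0.11) × (1−0.07) = 0.799563
P(Braking system failure) [OR] = 1 − (1−0.020500) × (1−0.799563) = 0.803672
Rounded to 4 decimal places: P(Braking system failure) ≈ 0.8037.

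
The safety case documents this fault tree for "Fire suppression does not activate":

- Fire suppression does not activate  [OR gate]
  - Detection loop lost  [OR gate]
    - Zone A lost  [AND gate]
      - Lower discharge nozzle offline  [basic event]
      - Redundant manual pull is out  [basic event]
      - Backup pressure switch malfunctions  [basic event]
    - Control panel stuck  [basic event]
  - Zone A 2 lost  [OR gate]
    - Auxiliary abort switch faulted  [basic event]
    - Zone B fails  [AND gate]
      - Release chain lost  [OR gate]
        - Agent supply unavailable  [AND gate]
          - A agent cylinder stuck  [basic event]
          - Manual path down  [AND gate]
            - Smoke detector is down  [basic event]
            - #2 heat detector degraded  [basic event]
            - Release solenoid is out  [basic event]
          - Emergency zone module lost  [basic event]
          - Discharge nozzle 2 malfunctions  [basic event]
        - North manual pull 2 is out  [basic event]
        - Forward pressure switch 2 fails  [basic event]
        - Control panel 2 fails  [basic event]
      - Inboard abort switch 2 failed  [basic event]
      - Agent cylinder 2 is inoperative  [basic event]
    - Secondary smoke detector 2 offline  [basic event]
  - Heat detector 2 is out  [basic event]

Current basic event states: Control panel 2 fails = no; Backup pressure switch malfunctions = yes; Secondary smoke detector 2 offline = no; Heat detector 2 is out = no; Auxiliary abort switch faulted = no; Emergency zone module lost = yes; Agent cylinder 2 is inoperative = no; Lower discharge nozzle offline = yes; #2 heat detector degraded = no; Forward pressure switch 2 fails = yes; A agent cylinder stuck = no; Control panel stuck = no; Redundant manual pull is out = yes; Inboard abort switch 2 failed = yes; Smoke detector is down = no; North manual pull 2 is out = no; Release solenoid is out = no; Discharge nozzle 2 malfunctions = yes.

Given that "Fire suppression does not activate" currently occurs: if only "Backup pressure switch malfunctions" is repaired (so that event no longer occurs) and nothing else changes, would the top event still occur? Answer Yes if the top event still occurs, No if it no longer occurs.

Counterfactual: set "Backup pressure switch malfunctions" to not occurred.
Zone A lost [AND]: Lower discharge nozzle offline=occurs, Redundant manual pull is out=occurs, Backup pressure switch malfunctions=not → not all inputs occur → does not occur.
Detection loop lost [OR]: Zone A lost=not, Control panel stuck=not → no input occurs → does not occur.
Manual path down [AND]: Smoke detector is down=not, #2 heat detector degraded=not, Release solenoid is out=not → not all inputs occur → does not occur.
Agent supply unavailable [AND]: A agent cylinder stuck=not, Manual path down=not, Emergency zone module lost=occurs, Discharge nozzle 2 malfunctions=occurs → not all inputs occur → does not occur.
Release chain lost [OR]: Agent supply unavailable=not, North manual pull 2 is out=not, Forward pressure switch 2 fails=occurs, Control panel 2 fails=not → at least one input occurs → occurs.
Zone B fails [AND]: Release chain lost=occurs, Inboard abort switch 2 failed=occurs, Agent cylinder 2 is inoperative=not → not all inputs occur → does not occur.
Zone A 2 lost [OR]: Auxiliary abort switch faulted=not, Zone B fails=not, Secondary smoke detector 2 offline=not → no input occurs → does not occur.
Fire suppression does not activate [OR]: Detection loop lost=not, Zone A 2 lost=not, Heat detector 2 is out=not → no input occurs → does not occur.

No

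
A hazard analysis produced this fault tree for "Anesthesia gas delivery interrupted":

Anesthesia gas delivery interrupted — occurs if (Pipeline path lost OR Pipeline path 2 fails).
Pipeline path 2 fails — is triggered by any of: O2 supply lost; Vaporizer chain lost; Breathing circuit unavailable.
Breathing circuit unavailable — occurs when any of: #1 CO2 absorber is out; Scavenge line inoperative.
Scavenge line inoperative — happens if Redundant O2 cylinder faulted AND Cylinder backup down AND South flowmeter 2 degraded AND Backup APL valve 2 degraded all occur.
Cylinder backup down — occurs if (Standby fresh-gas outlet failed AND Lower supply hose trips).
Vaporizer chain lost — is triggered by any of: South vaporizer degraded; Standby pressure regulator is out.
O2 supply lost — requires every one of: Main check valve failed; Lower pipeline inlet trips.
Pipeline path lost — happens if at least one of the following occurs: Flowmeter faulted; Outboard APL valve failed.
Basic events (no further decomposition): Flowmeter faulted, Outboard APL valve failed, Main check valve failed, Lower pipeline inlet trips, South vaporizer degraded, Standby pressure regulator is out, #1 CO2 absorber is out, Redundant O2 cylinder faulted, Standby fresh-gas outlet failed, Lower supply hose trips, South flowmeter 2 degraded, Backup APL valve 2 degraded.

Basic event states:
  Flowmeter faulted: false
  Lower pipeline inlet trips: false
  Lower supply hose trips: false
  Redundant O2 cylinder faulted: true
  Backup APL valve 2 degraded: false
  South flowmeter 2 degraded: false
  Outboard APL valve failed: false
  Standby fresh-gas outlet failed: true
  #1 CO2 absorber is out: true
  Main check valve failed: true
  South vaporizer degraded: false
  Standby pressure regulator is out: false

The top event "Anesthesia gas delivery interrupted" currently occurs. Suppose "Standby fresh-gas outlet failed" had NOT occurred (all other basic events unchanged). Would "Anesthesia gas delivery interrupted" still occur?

Yes

Counterfactual: set "Standby fresh-gas outlet failed" to not occurred.
Pipeline path lost [OR]: Flowmeter faulted=not, Outboard APL valve failed=not → no input occurs → does not occur.
O2 supply lost [AND]: Main check valve failed=occurs, Lower pipeline inlet trips=not → not all inputs occur → does not occur.
Vaporizer chain lost [OR]: South vaporizer degraded=not, Standby pressure regulator is out=not → no input occurs → does not occur.
Cylinder backup down [AND]: Standby fresh-gas outlet failed=not, Lower supply hose trips=not → not all inputs occur → does not occur.
Scavenge line inoperative [AND]: Redundant O2 cylinder faulted=occurs, Cylinder backup down=not, South flowmeter 2 degraded=not, Backup APL valve 2 degraded=not → not all inputs occur → does not occur.
Breathing circuit unavailable [OR]: #1 CO2 absorber is out=occurs, Scavenge line inoperative=not → at least one input occurs → occurs.
Pipeline path 2 fails [OR]: O2 supply lost=not, Vaporizer chain lost=not, Breathing circuit unavailable=occurs → at least one input occurs → occurs.
Anesthesia gas delivery interrupted [OR]: Pipeline path lost=not, Pipeline path 2 fails=occurs → at least one input occurs → occurs.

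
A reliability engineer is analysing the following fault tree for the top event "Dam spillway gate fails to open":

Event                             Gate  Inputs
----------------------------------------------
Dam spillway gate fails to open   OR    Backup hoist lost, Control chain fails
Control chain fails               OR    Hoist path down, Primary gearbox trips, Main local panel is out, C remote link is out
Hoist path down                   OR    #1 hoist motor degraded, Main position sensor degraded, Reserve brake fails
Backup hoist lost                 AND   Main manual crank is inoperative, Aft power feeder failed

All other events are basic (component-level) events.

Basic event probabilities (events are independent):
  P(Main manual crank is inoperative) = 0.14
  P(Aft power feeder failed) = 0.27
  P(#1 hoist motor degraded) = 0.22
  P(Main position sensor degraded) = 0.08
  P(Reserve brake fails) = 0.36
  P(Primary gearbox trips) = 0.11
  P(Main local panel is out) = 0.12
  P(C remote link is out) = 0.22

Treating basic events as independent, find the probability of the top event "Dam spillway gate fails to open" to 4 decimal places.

0.7300

P(Backup hoist lost) [AND] = 0.14 × 0.27 = 0.037800
P(Hoist path down) [OR] = 1 − (1−0.22) × (1−0.08) × (1−0.36) = 0.540736
P(Control chain fails) [OR] = 1 − (1−0.540736) × (1−0.11) × (1−0.12) × (1−0.22) = 0.719437
P(Dam spillway gate fails to open) [OR] = 1 − (1−0.037800) × (1−0.719437) = 0.730042
Rounded to 4 decimal places: P(Dam spillway gate fails to open) ≈ 0.7300.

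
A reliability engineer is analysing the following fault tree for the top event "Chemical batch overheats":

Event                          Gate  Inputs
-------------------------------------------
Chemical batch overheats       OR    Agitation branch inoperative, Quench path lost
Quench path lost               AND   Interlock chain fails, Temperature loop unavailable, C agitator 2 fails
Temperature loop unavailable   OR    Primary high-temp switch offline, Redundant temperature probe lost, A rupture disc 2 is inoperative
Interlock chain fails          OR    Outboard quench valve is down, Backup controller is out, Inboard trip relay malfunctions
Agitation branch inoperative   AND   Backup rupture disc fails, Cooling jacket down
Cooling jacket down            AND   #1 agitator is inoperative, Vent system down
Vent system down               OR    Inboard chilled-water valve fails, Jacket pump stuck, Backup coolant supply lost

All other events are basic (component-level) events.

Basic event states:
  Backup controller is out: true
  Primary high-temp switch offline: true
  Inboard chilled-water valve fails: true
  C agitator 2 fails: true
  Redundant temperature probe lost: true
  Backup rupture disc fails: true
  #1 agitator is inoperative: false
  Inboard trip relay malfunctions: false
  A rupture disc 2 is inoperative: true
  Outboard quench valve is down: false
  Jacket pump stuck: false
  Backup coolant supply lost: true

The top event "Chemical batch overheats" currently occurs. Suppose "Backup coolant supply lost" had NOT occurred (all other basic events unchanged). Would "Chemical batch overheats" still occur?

Counterfactual: set "Backup coolant supply lost" to not occurred.
Vent system down [OR]: Inboard chilled-water valve fails=occurs, Jacket pump stuck=not, Backup coolant supply lost=not → at least one input occurs → occurs.
Cooling jacket down [AND]: #1 agitator is inoperative=not, Vent system down=occurs → not all inputs occur → does not occur.
Agitation branch inoperative [AND]: Backup rupture disc fails=occurs, Cooling jacket down=not → not all inputs occur → does not occur.
Interlock chain fails [OR]: Outboard quench valve is down=not, Backup controller is out=occurs, Inboard trip relay malfunctions=not → at least one input occurs → occurs.
Temperature loop unavailable [OR]: Primary high-temp switch offline=occurs, Redundant temperature probe lost=occurs, A rupture disc 2 is inoperative=occurs → at least one input occurs → occurs.
Quench path lost [AND]: Interlock chain fails=occurs, Temperature loop unavailable=occurs, C agitator 2 fails=occurs → all inputs occur → occurs.
Chemical batch overheats [OR]: Agitation branch inoperative=not, Quench path lost=occurs → at least one input occurs → occurs.

Yes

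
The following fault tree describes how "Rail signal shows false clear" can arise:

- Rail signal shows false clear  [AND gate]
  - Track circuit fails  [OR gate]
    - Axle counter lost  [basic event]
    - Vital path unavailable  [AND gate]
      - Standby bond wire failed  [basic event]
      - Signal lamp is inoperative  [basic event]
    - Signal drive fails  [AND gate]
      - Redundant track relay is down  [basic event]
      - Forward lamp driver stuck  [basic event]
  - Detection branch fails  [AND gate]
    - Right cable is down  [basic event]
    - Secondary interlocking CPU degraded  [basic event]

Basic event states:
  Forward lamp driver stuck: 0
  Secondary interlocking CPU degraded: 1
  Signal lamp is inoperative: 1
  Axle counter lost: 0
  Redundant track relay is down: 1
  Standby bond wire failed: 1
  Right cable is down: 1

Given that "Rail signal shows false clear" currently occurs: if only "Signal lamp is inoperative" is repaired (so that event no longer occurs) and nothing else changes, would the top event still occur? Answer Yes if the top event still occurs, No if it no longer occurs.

No

Counterfactual: set "Signal lamp is inoperative" to not occurred.
Vital path unavailable [AND]: Standby bond wire failed=occurs, Signal lamp is inoperative=not → not all inputs occur → does not occur.
Signal drive fails [AND]: Redundant track relay is down=occurs, Forward lamp driver stuck=not → not all inputs occur → does not occur.
Track circuit fails [OR]: Axle counter lost=not, Vital path unavailable=not, Signal drive fails=not → no input occurs → does not occur.
Detection branch fails [AND]: Right cable is down=occurs, Secondary interlocking CPU degraded=occurs → all inputs occur → occurs.
Rail signal shows false clear [AND]: Track circuit fails=not, Detection branch fails=occurs → not all inputs occur → does not occur.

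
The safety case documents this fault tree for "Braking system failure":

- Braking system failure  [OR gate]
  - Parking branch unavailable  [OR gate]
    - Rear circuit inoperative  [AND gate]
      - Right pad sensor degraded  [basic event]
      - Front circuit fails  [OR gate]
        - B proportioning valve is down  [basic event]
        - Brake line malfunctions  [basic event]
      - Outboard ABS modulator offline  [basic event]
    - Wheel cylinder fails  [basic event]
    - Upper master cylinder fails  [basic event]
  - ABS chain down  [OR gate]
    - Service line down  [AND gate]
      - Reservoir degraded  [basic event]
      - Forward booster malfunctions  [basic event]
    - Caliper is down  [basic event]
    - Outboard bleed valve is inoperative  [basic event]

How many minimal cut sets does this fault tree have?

7

Front circuit fails [OR]: union of children's cut sets → 2 cut set(s).
Rear circuit inoperative [AND]: one cut set from each child combined → 1 × 2 × 1 = 2 cut set(s).
Parking branch unavailable [OR]: union of children's cut sets → 4 cut set(s).
Service line down [AND]: one cut set from each child combined → 1 × 1 = 1 cut set(s).
ABS chain down [OR]: union of children's cut sets → 3 cut set(s).
Braking system failure [OR]: union of children's cut sets → 7 cut set(s).
Minimal cut sets: {B proportioning valve is down, Outboard ABS modulator offline, Right pad sensor degraded}; {Brake line malfunctions, Outboard ABS modulator offline, Right pad sensor degraded}; {Wheel cylinder fails}; {Upper master cylinder fails}; {Forward booster malfunctions, Reservoir degraded}; {Caliper is down}; {Outboard bleed valve is inoperative}.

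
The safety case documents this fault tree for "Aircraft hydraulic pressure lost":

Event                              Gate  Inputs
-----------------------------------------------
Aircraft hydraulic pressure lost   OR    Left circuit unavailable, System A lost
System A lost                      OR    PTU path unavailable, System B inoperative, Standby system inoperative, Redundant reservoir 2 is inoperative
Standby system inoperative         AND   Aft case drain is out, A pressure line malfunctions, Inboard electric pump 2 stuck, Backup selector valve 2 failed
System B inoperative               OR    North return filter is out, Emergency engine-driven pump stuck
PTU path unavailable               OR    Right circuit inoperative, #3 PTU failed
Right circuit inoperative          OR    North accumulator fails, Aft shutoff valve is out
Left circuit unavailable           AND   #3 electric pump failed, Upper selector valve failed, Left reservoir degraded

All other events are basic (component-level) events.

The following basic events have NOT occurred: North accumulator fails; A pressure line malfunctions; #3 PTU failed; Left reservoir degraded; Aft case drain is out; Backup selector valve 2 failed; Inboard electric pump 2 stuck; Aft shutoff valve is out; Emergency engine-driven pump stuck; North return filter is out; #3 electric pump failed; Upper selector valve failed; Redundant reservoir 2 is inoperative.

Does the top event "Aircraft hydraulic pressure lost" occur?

No

Left circuit unavailable [AND]: #3 electric pump failed=not, Upper selector valve failed=not, Left reservoir degraded=not → not all inputs occur → does not occur.
Right circuit inoperative [OR]: North accumulator fails=not, Aft shutoff valve is out=not → no input occurs → does not occur.
PTU path unavailable [OR]: Right circuit inoperative=not, #3 PTU failed=not → no input occurs → does not occur.
System B inoperative [OR]: North return filter is out=not, Emergency engine-driven pump stuck=not → no input occurs → does not occur.
Standby system inoperative [AND]: Aft case drain is out=not, A pressure line malfunctions=not, Inboard electric pump 2 stuck=not, Backup selector valve 2 failed=not → not all inputs occur → does not occur.
System A lost [OR]: PTU path unavailable=not, System B inoperative=not, Standby system inoperative=not, Redundant reservoir 2 is inoperative=not → no input occurs → does not occur.
Aircraft hydraulic pressure lost [OR]: Left circuit unavailable=not, System A lost=not → no input occurs → does not occur.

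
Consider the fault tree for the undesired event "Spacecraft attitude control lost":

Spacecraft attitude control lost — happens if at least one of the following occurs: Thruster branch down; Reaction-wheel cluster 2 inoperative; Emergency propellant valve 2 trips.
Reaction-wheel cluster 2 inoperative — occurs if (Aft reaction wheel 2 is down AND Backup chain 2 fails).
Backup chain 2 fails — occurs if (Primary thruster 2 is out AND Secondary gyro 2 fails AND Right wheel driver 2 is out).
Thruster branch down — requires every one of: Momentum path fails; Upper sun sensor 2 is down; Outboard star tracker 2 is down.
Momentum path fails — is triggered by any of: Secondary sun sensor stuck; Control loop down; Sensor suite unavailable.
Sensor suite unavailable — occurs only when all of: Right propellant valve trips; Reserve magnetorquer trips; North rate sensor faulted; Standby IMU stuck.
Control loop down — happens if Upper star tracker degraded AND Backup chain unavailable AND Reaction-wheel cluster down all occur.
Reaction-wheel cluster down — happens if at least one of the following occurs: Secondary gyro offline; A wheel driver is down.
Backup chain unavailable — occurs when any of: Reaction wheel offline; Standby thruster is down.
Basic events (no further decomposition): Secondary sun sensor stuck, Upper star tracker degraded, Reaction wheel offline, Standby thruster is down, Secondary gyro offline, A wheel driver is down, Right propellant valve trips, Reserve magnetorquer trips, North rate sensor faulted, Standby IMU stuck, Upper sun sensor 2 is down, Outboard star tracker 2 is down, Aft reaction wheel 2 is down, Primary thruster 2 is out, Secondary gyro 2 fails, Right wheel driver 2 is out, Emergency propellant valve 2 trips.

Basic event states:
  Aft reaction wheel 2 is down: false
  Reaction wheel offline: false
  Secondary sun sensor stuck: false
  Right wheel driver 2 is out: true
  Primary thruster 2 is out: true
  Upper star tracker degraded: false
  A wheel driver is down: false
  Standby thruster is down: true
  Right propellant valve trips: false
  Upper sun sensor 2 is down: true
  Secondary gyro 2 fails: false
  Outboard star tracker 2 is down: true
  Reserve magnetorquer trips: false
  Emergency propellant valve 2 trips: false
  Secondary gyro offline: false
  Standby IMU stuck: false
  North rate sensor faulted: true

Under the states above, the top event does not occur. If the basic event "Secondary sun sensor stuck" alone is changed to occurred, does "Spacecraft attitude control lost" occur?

Counterfactual: set "Secondary sun sensor stuck" to occurred.
Backup chain unavailable [OR]: Reaction wheel offline=not, Standby thruster is down=occurs → at least one input occurs → occurs.
Reaction-wheel cluster down [OR]: Secondary gyro offline=not, A wheel driver is down=not → no input occurs → does not occur.
Control loop down [AND]: Upper star tracker degraded=not, Backup chain unavailable=occurs, Reaction-wheel cluster down=not → not all inputs occur → does not occur.
Sensor suite unavailable [AND]: Right propellant valve trips=not, Reserve magnetorquer trips=not, North rate sensor faulted=occurs, Standby IMU stuck=not → not all inputs occur → does not occur.
Momentum path fails [OR]: Secondary sun sensor stuck=occurs, Control loop down=not, Sensor suite unavailable=not → at least one input occurs → occurs.
Thruster branch down [AND]: Momentum path fails=occurs, Upper sun sensor 2 is down=occurs, Outboard star tracker 2 is down=occurs → all inputs occur → occurs.
Backup chain 2 fails [AND]: Primary thruster 2 is out=occurs, Secondary gyro 2 fails=not, Right wheel driver 2 is out=occurs → not all inputs occur → does not occur.
Reaction-wheel cluster 2 inoperative [AND]: Aft reaction wheel 2 is down=not, Backup chain 2 fails=not → not all inputs occur → does not occur.
Spacecraft attitude control lost [OR]: Thruster branch down=occurs, Reaction-wheel cluster 2 inoperative=not, Emergency propellant valve 2 trips=not → at least one input occurs → occurs.

Yes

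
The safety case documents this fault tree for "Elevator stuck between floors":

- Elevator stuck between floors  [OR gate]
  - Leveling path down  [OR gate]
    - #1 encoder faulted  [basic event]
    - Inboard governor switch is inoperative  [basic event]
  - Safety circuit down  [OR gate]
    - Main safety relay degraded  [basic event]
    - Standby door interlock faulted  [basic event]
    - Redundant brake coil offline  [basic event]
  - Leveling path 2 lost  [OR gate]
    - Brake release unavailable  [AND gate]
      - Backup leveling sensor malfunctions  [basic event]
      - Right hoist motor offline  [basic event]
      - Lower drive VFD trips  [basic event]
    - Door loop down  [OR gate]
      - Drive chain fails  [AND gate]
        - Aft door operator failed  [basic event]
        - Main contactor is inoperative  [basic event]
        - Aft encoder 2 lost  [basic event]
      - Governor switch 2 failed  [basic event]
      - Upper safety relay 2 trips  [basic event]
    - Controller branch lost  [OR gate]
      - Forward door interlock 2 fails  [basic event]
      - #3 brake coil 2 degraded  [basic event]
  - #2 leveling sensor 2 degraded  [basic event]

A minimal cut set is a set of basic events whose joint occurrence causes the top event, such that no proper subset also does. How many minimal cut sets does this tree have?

12

Leveling path down [OR]: union of children's cut sets → 2 cut set(s).
Safety circuit down [OR]: union of children's cut sets → 3 cut set(s).
Brake release unavailable [AND]: one cut set from each child combined → 1 × 1 × 1 = 1 cut set(s).
Drive chain fails [AND]: one cut set from each child combined → 1 × 1 × 1 = 1 cut set(s).
Door loop down [OR]: union of children's cut sets → 3 cut set(s).
Controller branch lost [OR]: union of children's cut sets → 2 cut set(s).
Leveling path 2 lost [OR]: union of children's cut sets → 6 cut set(s).
Elevator stuck between floors [OR]: union of children's cut sets → 12 cut set(s).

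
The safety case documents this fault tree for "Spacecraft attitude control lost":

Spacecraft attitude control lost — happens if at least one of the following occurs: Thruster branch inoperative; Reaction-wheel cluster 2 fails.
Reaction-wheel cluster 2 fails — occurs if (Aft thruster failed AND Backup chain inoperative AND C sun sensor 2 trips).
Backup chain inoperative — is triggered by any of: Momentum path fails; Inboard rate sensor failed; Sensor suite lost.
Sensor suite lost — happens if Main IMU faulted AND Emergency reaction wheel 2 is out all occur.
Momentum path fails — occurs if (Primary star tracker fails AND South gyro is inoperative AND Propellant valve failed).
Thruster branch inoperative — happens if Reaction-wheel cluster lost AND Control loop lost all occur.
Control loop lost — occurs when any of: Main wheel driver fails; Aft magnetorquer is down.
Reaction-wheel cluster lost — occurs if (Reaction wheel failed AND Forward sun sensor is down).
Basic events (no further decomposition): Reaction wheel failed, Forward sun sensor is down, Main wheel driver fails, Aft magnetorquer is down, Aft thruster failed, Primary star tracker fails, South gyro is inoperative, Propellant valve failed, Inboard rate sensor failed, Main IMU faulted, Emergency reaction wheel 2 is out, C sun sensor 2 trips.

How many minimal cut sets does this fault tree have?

5

Reaction-wheel cluster lost [AND]: one cut set from each child combined → 1 × 1 = 1 cut set(s).
Control loop lost [OR]: union of children's cut sets → 2 cut set(s).
Thruster branch inoperative [AND]: one cut set from each child combined → 1 × 2 = 2 cut set(s).
Momentum path fails [AND]: one cut set from each child combined → 1 × 1 × 1 = 1 cut set(s).
Sensor suite lost [AND]: one cut set from each child combined → 1 × 1 = 1 cut set(s).
Backup chain inoperative [OR]: union of children's cut sets → 3 cut set(s).
Reaction-wheel cluster 2 fails [AND]: one cut set from each child combined → 1 × 3 × 1 = 3 cut set(s).
Spacecraft attitude control lost [OR]: union of children's cut sets → 5 cut set(s).
Minimal cut sets: {Forward sun sensor is down, Main wheel driver fails, Reaction wheel failed}; {Aft magnetorquer is down, Forward sun sensor is down, Reaction wheel failed}; {Aft thruster failed, C sun sensor 2 trips, Primary star tracker fails, Propellant valve failed, South gyro is inoperative}; {Aft thruster failed, C sun sensor 2 trips, Inboard rate sensor failed}; {Aft thruster failed, C sun sensor 2 trips, Emergency reaction wheel 2 is out, Main IMU faulted}.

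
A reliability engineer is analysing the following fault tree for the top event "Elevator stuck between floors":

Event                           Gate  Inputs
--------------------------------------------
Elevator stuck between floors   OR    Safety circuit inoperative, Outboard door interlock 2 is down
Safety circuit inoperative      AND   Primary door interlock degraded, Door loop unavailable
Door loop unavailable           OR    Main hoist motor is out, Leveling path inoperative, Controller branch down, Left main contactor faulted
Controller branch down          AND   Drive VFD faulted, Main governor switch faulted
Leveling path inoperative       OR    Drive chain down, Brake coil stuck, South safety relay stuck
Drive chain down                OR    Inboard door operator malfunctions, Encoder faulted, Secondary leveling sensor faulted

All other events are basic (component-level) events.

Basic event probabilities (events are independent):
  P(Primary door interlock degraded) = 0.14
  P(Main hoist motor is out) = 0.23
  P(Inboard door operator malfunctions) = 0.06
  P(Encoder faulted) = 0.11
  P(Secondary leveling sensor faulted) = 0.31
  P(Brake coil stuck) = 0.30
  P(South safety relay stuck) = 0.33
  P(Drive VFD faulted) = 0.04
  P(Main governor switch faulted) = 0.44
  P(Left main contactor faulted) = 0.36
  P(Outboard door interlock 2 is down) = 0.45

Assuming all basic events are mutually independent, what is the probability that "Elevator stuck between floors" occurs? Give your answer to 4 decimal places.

0.5169

P(Drive chain down) [OR] = 1 − (1−0.06) × (1−0.11) × (1−0.31) = 0.422746
P(Leveling path inoperative) [OR] = 1 − (1−0.422746) × (1−0.30) × (1−0.33) = 0.729268
P(Controller branch down) [AND] = 0.04 × 0.44 = 0.017600
P(Door loop unavailable) [OR] = 1 − (1−0.23) × (1−0.729268) × (1−0.017600) × (1−0.36) = 0.868931
P(Safety circuit inoperative) [AND] = 0.14 × 0.868931 = 0.121650
P(Elevator stuck between floors) [OR] = 1 − (1−0.121650) × (1−0.45) = 0.516908
Rounded to 4 decimal places: P(Elevator stuck between floors) ≈ 0.5169.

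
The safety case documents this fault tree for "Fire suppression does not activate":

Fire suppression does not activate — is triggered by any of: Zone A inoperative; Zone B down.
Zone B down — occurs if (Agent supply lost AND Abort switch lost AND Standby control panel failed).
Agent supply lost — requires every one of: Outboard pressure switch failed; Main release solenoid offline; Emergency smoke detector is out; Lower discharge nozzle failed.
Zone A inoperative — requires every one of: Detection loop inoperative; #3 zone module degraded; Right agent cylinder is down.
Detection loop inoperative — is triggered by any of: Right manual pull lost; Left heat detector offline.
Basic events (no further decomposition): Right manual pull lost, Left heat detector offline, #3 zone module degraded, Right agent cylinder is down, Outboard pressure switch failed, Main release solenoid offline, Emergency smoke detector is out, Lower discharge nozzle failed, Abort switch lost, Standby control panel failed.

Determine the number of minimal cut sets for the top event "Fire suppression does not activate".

3

Detection loop inoperative [OR]: union of children's cut sets → 2 cut set(s).
Zone A inoperative [AND]: one cut set from each child combined → 2 × 1 × 1 = 2 cut set(s).
Agent supply lost [AND]: one cut set from each child combined → 1 × 1 × 1 × 1 = 1 cut set(s).
Zone B down [AND]: one cut set from each child combined → 1 × 1 × 1 = 1 cut set(s).
Fire suppression does not activate [OR]: union of children's cut sets → 3 cut set(s).
Minimal cut sets: {#3 zone module degraded, Right agent cylinder is down, Right manual pull lost}; {#3 zone module degraded, Left heat detector offline, Right agent cylinder is down}; {Abort switch lost, Emergency smoke detector is out, Lower discharge nozzle failed, Main release solenoid offline, Outboard pressure switch failed, Standby control panel failed}.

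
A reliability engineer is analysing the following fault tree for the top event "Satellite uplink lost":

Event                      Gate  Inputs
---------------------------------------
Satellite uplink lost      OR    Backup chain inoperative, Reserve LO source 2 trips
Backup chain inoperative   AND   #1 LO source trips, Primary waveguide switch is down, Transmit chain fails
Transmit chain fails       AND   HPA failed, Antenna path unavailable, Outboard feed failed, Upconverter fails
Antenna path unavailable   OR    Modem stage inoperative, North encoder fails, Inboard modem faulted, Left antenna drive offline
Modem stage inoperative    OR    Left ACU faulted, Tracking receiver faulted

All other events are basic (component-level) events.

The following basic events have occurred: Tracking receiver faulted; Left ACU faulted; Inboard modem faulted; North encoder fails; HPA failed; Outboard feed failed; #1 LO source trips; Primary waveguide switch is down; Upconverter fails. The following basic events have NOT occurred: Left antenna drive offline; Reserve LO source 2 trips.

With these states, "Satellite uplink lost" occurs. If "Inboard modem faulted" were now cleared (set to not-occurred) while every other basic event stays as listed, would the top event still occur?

Counterfactual: set "Inboard modem faulted" to not occurred.
Modem stage inoperative [OR]: Left ACU faulted=occurs, Tracking receiver faulted=occurs → at least one input occurs → occurs.
Antenna path unavailable [OR]: Modem stage inoperative=occurs, North encoder fails=occurs, Inboard modem faulted=not, Left antenna drive offline=not → at least one input occurs → occurs.
Transmit chain fails [AND]: HPA failed=occurs, Antenna path unavailable=occurs, Outboard feed failed=occurs, Upconverter fails=occurs → all inputs occur → occurs.
Backup chain inoperative [AND]: #1 LO source trips=occurs, Primary waveguide switch is down=occurs, Transmit chain fails=occurs → all inputs occur → occurs.
Satellite uplink lost [OR]: Backup chain inoperative=occurs, Reserve LO source 2 trips=not → at least one input occurs → occurs.

Yes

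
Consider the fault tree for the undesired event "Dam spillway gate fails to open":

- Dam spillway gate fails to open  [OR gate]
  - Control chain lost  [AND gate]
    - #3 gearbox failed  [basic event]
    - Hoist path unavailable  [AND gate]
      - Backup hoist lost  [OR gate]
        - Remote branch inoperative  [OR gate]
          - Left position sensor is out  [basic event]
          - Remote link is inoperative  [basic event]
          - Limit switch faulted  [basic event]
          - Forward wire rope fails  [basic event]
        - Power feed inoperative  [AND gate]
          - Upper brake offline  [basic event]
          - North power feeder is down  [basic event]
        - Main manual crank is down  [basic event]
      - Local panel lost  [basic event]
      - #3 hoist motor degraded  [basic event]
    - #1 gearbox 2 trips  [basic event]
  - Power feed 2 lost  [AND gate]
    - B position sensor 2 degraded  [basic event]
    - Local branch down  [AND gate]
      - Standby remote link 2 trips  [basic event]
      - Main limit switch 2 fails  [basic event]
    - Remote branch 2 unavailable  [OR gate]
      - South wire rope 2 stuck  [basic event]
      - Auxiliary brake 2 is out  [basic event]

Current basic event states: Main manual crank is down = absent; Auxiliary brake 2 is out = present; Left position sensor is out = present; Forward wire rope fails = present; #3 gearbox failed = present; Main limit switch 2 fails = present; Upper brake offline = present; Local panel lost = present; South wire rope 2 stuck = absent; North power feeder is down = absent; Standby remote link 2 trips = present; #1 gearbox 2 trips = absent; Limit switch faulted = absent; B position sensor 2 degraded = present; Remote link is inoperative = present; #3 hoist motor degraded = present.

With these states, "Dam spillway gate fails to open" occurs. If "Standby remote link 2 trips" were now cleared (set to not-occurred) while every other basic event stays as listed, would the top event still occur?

Counterfactual: set "Standby remote link 2 trips" to not occurred.
Remote branch inoperative [OR]: Left position sensor is out=occurs, Remote link is inoperative=occurs, Limit switch faulted=not, Forward wire rope fails=occurs → at least one input occurs → occurs.
Power feed inoperative [AND]: Upper brake offline=occurs, North power feeder is down=not → not all inputs occur → does not occur.
Backup hoist lost [OR]: Remote branch inoperative=occurs, Power feed inoperative=not, Main manual crank is down=not → at least one input occurs → occurs.
Hoist path unavailable [AND]: Backup hoist lost=occurs, Local panel lost=occurs, #3 hoist motor degraded=occurs → all inputs occur → occurs.
Control chain lost [AND]: #3 gearbox failed=occurs, Hoist path unavailable=occurs, #1 gearbox 2 trips=not → not all inputs occur → does not occur.
Local branch down [AND]: Standby remote link 2 trips=not, Main limit switch 2 fails=occurs → not all inputs occur → does not occur.
Remote branch 2 unavailable [OR]: South wire rope 2 stuck=not, Auxiliary brake 2 is out=occurs → at least one input occurs → occurs.
Power feed 2 lost [AND]: B position sensor 2 degraded=occurs, Local branch down=not, Remote branch 2 unavailable=occurs → not all inputs occur → does not occur.
Dam spillway gate fails to open [OR]: Control chain lost=not, Power feed 2 lost=not → no input occurs → does not occur.

No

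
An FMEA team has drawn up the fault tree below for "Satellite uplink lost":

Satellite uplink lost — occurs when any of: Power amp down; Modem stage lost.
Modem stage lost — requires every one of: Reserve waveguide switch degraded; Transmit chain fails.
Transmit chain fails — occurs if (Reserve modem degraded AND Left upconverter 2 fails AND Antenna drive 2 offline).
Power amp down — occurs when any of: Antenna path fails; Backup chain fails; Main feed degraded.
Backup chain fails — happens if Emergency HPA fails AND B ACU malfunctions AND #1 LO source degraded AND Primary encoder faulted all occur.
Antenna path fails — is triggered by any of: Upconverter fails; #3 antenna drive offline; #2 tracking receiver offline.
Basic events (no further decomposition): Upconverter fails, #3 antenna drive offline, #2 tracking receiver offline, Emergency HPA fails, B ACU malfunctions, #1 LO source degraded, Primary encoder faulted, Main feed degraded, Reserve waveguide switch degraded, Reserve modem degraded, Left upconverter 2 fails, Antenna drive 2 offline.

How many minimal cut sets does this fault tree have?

6

Antenna path fails [OR]: union of children's cut sets → 3 cut set(s).
Backup chain fails [AND]: one cut set from each child combined → 1 × 1 × 1 × 1 = 1 cut set(s).
Power amp down [OR]: union of children's cut sets → 5 cut set(s).
Transmit chain fails [AND]: one cut set from each child combined → 1 × 1 × 1 = 1 cut set(s).
Modem stage lost [AND]: one cut set from each child combined → 1 × 1 = 1 cut set(s).
Satellite uplink lost [OR]: union of children's cut sets → 6 cut set(s).
Minimal cut sets: {Upconverter fails}; {#3 antenna drive offline}; {#2 tracking receiver offline}; {#1 LO source degraded, B ACU malfunctions, Emergency HPA fails, Primary encoder faulted}; {Main feed degraded}; {Antenna drive 2 offline, Left upconverter 2 fails, Reserve modem degraded, Reserve waveguide switch degraded}.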